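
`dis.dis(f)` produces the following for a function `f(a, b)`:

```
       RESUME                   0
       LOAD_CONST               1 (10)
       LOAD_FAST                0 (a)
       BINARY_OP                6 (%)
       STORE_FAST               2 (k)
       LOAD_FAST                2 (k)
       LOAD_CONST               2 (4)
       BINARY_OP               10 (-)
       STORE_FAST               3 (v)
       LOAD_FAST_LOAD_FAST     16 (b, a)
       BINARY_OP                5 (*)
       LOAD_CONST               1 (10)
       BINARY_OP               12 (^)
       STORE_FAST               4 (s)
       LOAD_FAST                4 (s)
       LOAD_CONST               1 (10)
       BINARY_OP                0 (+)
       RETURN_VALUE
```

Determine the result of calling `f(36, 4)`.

164

LOAD_CONST → push 10. Stack: [10]
LOAD_FAST a → push 36. Stack: [10, 36]
BINARY_OP % → 10 % 36 = 10. Stack: [10]
STORE_FAST k → k=10. Stack: []
LOAD_FAST k → push 10. Stack: [10]
LOAD_CONST → push 4. Stack: [10, 4]
BINARY_OP - → 10 - 4 = 6. Stack: [6]
STORE_FAST v → v=6. Stack: []
LOAD_FAST_LOAD_FAST b,a → push 4,36. Stack: [4, 36]
BINARY_OP * → 4 * 36 = 144. Stack: [144]
LOAD_CONST → push 10. Stack: [144, 10]
BINARY_OP ^ → 144 ^ 10 = 154. Stack: [154]
STORE_FAST s → s=154. Stack: []
LOAD_FAST s → push 154. Stack: [154]
LOAD_CONST → push 10. Stack: [154, 10]
BINARY_OP + → 154 + 10 = 164. Stack: [164]
RETURN_VALUE → return 164.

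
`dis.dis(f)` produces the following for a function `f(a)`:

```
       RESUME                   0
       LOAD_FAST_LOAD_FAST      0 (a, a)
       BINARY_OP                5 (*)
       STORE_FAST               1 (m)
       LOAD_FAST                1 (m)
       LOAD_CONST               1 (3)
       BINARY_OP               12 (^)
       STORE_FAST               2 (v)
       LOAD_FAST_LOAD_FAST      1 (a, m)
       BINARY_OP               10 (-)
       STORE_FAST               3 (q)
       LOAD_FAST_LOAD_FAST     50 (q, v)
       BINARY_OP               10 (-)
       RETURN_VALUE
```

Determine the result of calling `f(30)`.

LOAD_FAST_LOAD_FAST a,a → push 30,30. Stack: [30, 30]
BINARY_OP * → 30 * 30 = 900. Stack: [900]
STORE_FAST m → m=900. Stack: []
LOAD_FAST m → push 900. Stack: [900]
LOAD_CONST → push 3. Stack: [900, 3]
BINARY_OP ^ → 900 ^ 3 = 903. Stack: [903]
STORE_FAST v → v=903. Stack: []
LOAD_FAST_LOAD_FAST a,m → push 30,900. Stack: [30, 900]
BINARY_OP - → 30 - 900 = -870. Stack: [-870]
STORE_FAST q → q=-870. Stack: []
LOAD_FAST_LOAD_FAST q,v → push -870,903. Stack: [-870, 903]
BINARY_OP - → -870 - 903 = -1773. Stack: [-1773]
RETURN_VALUE → return -1773.

-1773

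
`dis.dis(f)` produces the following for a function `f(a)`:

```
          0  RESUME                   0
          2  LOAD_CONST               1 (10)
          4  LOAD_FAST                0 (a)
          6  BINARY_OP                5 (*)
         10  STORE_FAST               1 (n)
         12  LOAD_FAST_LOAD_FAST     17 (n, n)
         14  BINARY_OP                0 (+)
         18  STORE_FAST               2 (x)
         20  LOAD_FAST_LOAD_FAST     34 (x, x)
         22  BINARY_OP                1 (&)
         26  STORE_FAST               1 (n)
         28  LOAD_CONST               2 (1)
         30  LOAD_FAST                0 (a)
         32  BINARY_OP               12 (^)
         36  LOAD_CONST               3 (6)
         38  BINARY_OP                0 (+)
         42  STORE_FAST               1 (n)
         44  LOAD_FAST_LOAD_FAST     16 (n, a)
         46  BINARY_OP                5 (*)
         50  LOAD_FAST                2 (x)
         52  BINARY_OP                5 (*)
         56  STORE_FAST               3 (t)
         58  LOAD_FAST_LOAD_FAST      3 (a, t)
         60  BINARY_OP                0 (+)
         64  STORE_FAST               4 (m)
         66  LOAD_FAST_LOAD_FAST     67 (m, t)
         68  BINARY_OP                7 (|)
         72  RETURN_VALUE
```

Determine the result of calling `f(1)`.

LOAD_CONST → push 10. Stack: [10]
LOAD_FAST a → push 1. Stack: [10, 1]
BINARY_OP * → 10 * 1 = 10. Stack: [10]
STORE_FAST n → n=10. Stack: []
LOAD_FAST_LOAD_FAST n,n → push 10,10. Stack: [10, 10]
BINARY_OP + → 10 + 10 = 20. Stack: [20]
STORE_FAST x → x=20. Stack: []
LOAD_FAST_LOAD_FAST x,x → push 20,20. Stack: [20, 20]
BINARY_OP & → 20 & 20 = 20. Stack: [20]
STORE_FAST n → n=20. Stack: []
LOAD_CONST → push 1. Stack: [1]
LOAD_FAST a → push 1. Stack: [1, 1]
BINARY_OP ^ → 1 ^ 1 = 0. Stack: [0]
LOAD_CONST → push 6. Stack: [0, 6]
BINARY_OP + → 0 + 6 = 6. Stack: [6]
STORE_FAST n → n=6. Stack: []
LOAD_FAST_LOAD_FAST n,a → push 6,1. Stack: [6, 1]
BINARY_OP * → 6 * 1 = 6. Stack: [6]
LOAD_FAST x → push 20. Stack: [6, 20]
BINARY_OP * → 6 * 20 = 120. Stack: [120]
STORE_FAST t → t=120. Stack: []
LOAD_FAST_LOAD_FAST a,t → push 1,120. Stack: [1, 120]
BINARY_OP + → 1 + 120 = 121. Stack: [121]
STORE_FAST m → m=121. Stack: []
LOAD_FAST_LOAD_FAST m,t → push 121,120. Stack: [121, 120]
BINARY_OP | → 121 | 120 = 121. Stack: [121]
RETURN_VALUE → return 121.

121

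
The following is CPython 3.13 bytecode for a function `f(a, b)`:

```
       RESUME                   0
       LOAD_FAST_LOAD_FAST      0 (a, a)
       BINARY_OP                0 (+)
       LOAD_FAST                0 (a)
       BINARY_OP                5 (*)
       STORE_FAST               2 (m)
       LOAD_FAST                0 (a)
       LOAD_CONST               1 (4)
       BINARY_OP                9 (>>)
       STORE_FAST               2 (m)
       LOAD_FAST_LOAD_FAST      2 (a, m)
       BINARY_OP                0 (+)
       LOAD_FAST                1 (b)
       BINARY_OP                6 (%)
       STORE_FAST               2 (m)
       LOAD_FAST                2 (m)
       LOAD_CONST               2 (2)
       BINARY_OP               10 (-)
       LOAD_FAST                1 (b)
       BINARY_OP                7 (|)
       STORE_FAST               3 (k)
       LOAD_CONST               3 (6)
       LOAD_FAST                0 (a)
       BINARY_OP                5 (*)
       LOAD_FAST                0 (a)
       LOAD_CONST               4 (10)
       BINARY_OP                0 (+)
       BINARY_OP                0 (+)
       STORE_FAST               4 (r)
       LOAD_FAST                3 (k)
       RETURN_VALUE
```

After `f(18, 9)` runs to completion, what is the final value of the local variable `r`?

LOAD_FAST_LOAD_FAST a,a → push 18,18. Stack: [18, 18]
BINARY_OP + → 18 + 18 = 36. Stack: [36]
LOAD_FAST a → push 18. Stack: [36, 18]
BINARY_OP * → 36 * 18 = 648. Stack: [648]
STORE_FAST m → m=648. Stack: []
LOAD_FAST a → push 18. Stack: [18]
LOAD_CONST → push 4. Stack: [18, 4]
BINARY_OP >> → 18 >> 4 = 1. Stack: [1]
STORE_FAST m → m=1. Stack: []
LOAD_FAST_LOAD_FAST a,m → push 18,1. Stack: [18, 1]
BINARY_OP + → 18 + 1 = 19. Stack: [19]
LOAD_FAST b → push 9. Stack: [19, 9]
BINARY_OP % → 19 % 9 = 1. Stack: [1]
STORE_FAST m → m=1. Stack: []
LOAD_FAST m → push 1. Stack: [1]
LOAD_CONST → push 2. Stack: [1, 2]
BINARY_OP - → 1 - 2 = -1. Stack: [-1]
LOAD_FAST b → push 9. Stack: [-1, 9]
BINARY_OP | → -1 | 9 = -1. Stack: [-1]
STORE_FAST k → k=-1. Stack: []
LOAD_CONST → push 6. Stack: [6]
LOAD_FAST a → push 18. Stack: [6, 18]
BINARY_OP * → 6 * 18 = 108. Stack: [108]
LOAD_FAST a → push 18. Stack: [108, 18]
LOAD_CONST → push 10. Stack: [108, 18, 10]
BINARY_OP + → 18 + 10 = 28. Stack: [108, 28]
BINARY_OP + → 108 + 28 = 136. Stack: [136]
STORE_FAST r → r=136. Stack: []
LOAD_FAST k → push -1. Stack: [-1]
RETURN_VALUE → return -1.

136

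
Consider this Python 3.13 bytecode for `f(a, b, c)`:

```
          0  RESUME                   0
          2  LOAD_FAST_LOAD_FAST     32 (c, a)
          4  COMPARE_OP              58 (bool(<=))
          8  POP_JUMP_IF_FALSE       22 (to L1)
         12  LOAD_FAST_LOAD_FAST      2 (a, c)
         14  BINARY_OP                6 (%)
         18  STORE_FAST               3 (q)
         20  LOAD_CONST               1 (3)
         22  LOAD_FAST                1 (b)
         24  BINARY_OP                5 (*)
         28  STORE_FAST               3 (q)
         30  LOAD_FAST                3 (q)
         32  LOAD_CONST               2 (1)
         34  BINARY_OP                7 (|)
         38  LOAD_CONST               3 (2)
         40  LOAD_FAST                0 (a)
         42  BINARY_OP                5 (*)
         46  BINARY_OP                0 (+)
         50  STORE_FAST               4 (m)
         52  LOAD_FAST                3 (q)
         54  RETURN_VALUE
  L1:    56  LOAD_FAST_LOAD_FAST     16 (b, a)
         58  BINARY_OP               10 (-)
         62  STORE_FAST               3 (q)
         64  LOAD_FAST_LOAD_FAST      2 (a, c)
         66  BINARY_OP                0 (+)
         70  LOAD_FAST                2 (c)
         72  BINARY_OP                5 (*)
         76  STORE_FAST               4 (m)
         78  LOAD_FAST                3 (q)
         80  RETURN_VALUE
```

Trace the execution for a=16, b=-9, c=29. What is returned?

-25

LOAD_FAST_LOAD_FAST c,a → push 29,16. Stack: [29, 16]
COMPARE_OP bool(<=) → 29 vs 16 = False. Stack: [False]
POP_JUMP_IF_FALSE → pop False; jump. Stack: []
LOAD_FAST_LOAD_FAST b,a → push -9,16. Stack: [-9, 16]
BINARY_OP - → -9 - 16 = -25. Stack: [-25]
STORE_FAST q → q=-25. Stack: []
LOAD_FAST_LOAD_FAST a,c → push 16,29. Stack: [16, 29]
BINARY_OP + → 16 + 29 = 45. Stack: [45]
LOAD_FAST c → push 29. Stack: [45, 29]
BINARY_OP * → 45 * 29 = 1305. Stack: [1305]
STORE_FAST m → m=1305. Stack: []
LOAD_FAST q → push -25. Stack: [-25]
RETURN_VALUE → return -25.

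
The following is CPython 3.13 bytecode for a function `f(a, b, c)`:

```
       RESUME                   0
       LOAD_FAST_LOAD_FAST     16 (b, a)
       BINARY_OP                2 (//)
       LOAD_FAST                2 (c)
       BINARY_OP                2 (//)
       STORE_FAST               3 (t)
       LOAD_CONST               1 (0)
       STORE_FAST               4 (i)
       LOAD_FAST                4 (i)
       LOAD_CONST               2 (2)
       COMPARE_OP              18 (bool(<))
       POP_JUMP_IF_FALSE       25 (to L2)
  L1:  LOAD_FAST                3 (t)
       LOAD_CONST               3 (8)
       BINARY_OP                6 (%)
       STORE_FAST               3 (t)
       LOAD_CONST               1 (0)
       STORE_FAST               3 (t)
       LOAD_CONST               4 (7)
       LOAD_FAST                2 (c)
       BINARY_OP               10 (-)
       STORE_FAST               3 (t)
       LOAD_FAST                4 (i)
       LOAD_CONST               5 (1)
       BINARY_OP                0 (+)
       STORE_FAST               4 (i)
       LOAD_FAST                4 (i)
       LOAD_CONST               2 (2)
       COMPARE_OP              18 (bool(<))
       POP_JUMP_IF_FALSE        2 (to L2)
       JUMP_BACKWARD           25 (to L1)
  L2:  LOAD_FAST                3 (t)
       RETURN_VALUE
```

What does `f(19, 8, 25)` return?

-18

LOAD_FAST_LOAD_FAST b,a → push 8,19. Stack: [8, 19]
BINARY_OP // → 8 // 19 = 0. Stack: [0]
LOAD_FAST c → push 25. Stack: [0, 25]
BINARY_OP // → 0 // 25 = 0. Stack: [0]
STORE_FAST t → t=0. Stack: []
LOAD_CONST → push 0. Stack: [0]
STORE_FAST i → i=0. Stack: []
LOAD_FAST i → push 0. Stack: [0]
LOAD_CONST → push 2. Stack: [0, 2]
COMPARE_OP bool(<) → 0 vs 2 = True. Stack: [True]
POP_JUMP_IF_FALSE → pop True; no jump. Stack: []
LOAD_FAST t → push 0. Stack: [0]
LOAD_CONST → push 8. Stack: [0, 8]
BINARY_OP % → 0 % 8 = 0. Stack: [0]
STORE_FAST t → t=0. Stack: []
LOAD_CONST → push 0. Stack: [0]
STORE_FAST t → t=0. Stack: []
LOAD_CONST → push 7. Stack: [7]
LOAD_FAST c → push 25. Stack: [7, 25]
BINARY_OP - → 7 - 25 = -18. Stack: [-18]
STORE_FAST t → t=-18. Stack: []
LOAD_FAST i → push 0. Stack: [0]
LOAD_CONST → push 1. Stack: [0, 1]
BINARY_OP + → 0 + 1 = 1. Stack: [1]
STORE_FAST i → i=1. Stack: []
LOAD_FAST i → push 1. Stack: [1]
LOAD_CONST → push 2. Stack: [1, 2]
COMPARE_OP bool(<) → 1 vs 2 = True. Stack: [True]
POP_JUMP_IF_FALSE → pop True; no jump. Stack: []
LOAD_FAST t → push -18. Stack: [-18]
LOAD_CONST → push 8. Stack: [-18, 8]
BINARY_OP % → -18 % 8 = 6. Stack: [6]
STORE_FAST t → t=6. Stack: []
LOAD_CONST → push 0. Stack: [0]
STORE_FAST t → t=0. Stack: []
LOAD_CONST → push 7. Stack: [7]
LOAD_FAST c → push 25. Stack: [7, 25]
BINARY_OP - → 7 - 25 = -18. Stack: [-18]
STORE_FAST t → t=-18. Stack: []
LOAD_FAST i → push 1. Stack: [1]
LOAD_CONST → push 1. Stack: [1, 1]
BINARY_OP + → 1 + 1 = 2. Stack: [2]
STORE_FAST i → i=2. Stack: []
LOAD_FAST i → push 2. Stack: [2]
LOAD_CONST → push 2. Stack: [2, 2]
COMPARE_OP bool(<) → 2 vs 2 = False. Stack: [False]
POP_JUMP_IF_FALSE → pop False; jump. Stack: []
LOAD_FAST t → push -18. Stack: [-18]
RETURN_VALUE → return -18.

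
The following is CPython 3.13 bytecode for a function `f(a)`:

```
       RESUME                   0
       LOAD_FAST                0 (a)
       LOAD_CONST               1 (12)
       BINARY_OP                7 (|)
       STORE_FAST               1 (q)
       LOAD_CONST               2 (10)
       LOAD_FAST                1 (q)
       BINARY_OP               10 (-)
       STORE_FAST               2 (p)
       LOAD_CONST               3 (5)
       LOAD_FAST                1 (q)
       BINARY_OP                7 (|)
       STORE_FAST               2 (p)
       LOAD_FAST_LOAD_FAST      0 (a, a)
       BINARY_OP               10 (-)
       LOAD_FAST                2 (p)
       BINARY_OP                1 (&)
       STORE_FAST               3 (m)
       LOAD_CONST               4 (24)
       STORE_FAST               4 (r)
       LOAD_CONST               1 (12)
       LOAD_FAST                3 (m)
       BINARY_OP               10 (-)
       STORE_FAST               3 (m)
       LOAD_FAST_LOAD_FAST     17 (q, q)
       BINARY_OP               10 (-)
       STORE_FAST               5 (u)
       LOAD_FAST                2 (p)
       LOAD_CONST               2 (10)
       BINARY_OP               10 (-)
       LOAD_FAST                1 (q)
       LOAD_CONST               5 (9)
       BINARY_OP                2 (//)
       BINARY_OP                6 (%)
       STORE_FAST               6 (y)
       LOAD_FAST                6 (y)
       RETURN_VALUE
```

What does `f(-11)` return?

LOAD_FAST a → push -11. Stack: [-11]
LOAD_CONST → push 12. Stack: [-11, 12]
BINARY_OP | → -11 | 12 = -3. Stack: [-3]
STORE_FAST q → q=-3. Stack: []
LOAD_CONST → push 10. Stack: [10]
LOAD_FAST q → push -3. Stack: [10, -3]
BINARY_OP - → 10 - -3 = 13. Stack: [13]
STORE_FAST p → p=13. Stack: []
LOAD_CONST → push 5. Stack: [5]
LOAD_FAST q → push -3. Stack: [5, -3]
BINARY_OP | → 5 | -3 = -3. Stack: [-3]
STORE_FAST p → p=-3. Stack: []
LOAD_FAST_LOAD_FAST a,a → push -11,-11. Stack: [-11, -11]
BINARY_OP - → -11 - -11 = 0. Stack: [0]
LOAD_FAST p → push -3. Stack: [0, -3]
BINARY_OP & → 0 & -3 = 0. Stack: [0]
STORE_FAST m → m=0. Stack: []
LOAD_CONST → push 24. Stack: [24]
STORE_FAST r → r=24. Stack: []
LOAD_CONST → push 12. Stack: [12]
LOAD_FAST m → push 0. Stack: [12, 0]
BINARY_OP - → 12 - 0 = 12. Stack: [12]
STORE_FAST m → m=12. Stack: []
LOAD_FAST_LOAD_FAST q,q → push -3,-3. Stack: [-3, -3]
BINARY_OP - → -3 - -3 = 0. Stack: [0]
STORE_FAST u → u=0. Stack: []
LOAD_FAST p → push -3. Stack: [-3]
LOAD_CONST → push 10. Stack: [-3, 10]
BINARY_OP - → -3 - 10 = -13. Stack: [-13]
LOAD_FAST q → push -3. Stack: [-13, -3]
LOAD_CONST → push 9. Stack: [-13, -3, 9]
BINARY_OP // → -3 // 9 = -1. Stack: [-13, -1]
BINARY_OP % → -13 % -1 = 0. Stack: [0]
STORE_FAST y → y=0. Stack: []
LOAD_FAST y → push 0. Stack: [0]
RETURN_VALUE → return 0.

0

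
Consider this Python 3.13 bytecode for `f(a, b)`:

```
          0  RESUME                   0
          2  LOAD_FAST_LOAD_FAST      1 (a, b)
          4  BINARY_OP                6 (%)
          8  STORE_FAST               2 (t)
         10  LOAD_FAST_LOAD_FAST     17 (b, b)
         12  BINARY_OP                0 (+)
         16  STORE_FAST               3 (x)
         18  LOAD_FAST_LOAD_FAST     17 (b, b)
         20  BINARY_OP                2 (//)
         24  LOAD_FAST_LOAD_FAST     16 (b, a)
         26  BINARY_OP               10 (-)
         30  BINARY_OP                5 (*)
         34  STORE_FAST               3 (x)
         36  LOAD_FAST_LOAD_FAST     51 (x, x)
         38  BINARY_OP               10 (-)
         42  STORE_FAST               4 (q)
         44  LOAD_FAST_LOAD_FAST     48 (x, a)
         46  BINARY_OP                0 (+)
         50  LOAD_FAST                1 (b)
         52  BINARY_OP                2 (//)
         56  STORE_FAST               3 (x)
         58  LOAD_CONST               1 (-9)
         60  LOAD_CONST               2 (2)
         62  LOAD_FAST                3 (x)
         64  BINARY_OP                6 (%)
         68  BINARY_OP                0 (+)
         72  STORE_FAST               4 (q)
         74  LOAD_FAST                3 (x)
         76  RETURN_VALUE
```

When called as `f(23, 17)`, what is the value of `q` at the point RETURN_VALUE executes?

LOAD_FAST_LOAD_FAST a,b → push 23,17. Stack: [23, 17]
BINARY_OP % → 23 % 17 = 6. Stack: [6]
STORE_FAST t → t=6. Stack: []
LOAD_FAST_LOAD_FAST b,b → push 17,17. Stack: [17, 17]
BINARY_OP + → 17 + 17 = 34. Stack: [34]
STORE_FAST x → x=34. Stack: []
LOAD_FAST_LOAD_FAST b,b → push 17,17. Stack: [17, 17]
BINARY_OP // → 17 // 17 = 1. Stack: [1]
LOAD_FAST_LOAD_FAST b,a → push 17,23. Stack: [1, 17, 23]
BINARY_OP - → 17 - 23 = -6. Stack: [1, -6]
BINARY_OP * → 1 * -6 = -6. Stack: [-6]
STORE_FAST x → x=-6. Stack: []
LOAD_FAST_LOAD_FAST x,x → push -6,-6. Stack: [-6, -6]
BINARY_OP - → -6 - -6 = 0. Stack: [0]
STORE_FAST q → q=0. Stack: []
LOAD_FAST_LOAD_FAST x,a → push -6,23. Stack: [-6, 23]
BINARY_OP + → -6 + 23 = 17. Stack: [17]
LOAD_FAST b → push 17. Stack: [17, 17]
BINARY_OP // → 17 // 17 = 1. Stack: [1]
STORE_FAST x → x=1. Stack: []
LOAD_CONST → push -9. Stack: [-9]
LOAD_CONST → push 2. Stack: [-9, 2]
LOAD_FAST x → push 1. Stack: [-9, 2, 1]
BINARY_OP % → 2 % 1 = 0. Stack: [-9, 0]
BINARY_OP + → -9 + 0 = -9. Stack: [-9]
STORE_FAST q → q=-9. Stack: []
LOAD_FAST x → push 1. Stack: [1]
RETURN_VALUE → return 1.

-9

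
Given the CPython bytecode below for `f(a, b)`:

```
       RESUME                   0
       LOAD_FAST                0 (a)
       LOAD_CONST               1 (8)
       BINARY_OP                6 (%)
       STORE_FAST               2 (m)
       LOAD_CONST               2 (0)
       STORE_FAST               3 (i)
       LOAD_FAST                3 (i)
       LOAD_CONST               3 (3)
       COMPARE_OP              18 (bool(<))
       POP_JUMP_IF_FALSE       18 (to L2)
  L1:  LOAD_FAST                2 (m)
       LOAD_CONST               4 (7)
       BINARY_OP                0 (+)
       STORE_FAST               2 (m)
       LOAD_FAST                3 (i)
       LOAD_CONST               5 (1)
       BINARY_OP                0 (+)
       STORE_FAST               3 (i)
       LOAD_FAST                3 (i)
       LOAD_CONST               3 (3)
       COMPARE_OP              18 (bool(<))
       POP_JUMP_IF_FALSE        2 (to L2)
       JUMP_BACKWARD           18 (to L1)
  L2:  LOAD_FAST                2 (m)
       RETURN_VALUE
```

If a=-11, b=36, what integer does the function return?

LOAD_FAST a → push -11. Stack: [-11]
LOAD_CONST → push 8. Stack: [-11, 8]
BINARY_OP % → -11 % 8 = 5. Stack: [5]
STORE_FAST m → m=5. Stack: []
LOAD_CONST → push 0. Stack: [0]
STORE_FAST i → i=0. Stack: []
LOAD_FAST i → push 0. Stack: [0]
LOAD_CONST → push 3. Stack: [0, 3]
COMPARE_OP bool(<) → 0 vs 3 = True. Stack: [True]
POP_JUMP_IF_FALSE → pop True; no jump. Stack: []
LOAD_FAST m → push 5. Stack: [5]
LOAD_CONST → push 7. Stack: [5, 7]
BINARY_OP + → 5 + 7 = 12. Stack: [12]
STORE_FAST m → m=12. Stack: []
LOAD_FAST i → push 0. Stack: [0]
LOAD_CONST → push 1. Stack: [0, 1]
BINARY_OP + → 0 + 1 = 1. Stack: [1]
STORE_FAST i → i=1. Stack: []
LOAD_FAST i → push 1. Stack: [1]
LOAD_CONST → push 3. Stack: [1, 3]
COMPARE_OP bool(<) → 1 vs 3 = True. Stack: [True]
POP_JUMP_IF_FALSE → pop True; no jump. Stack: []
LOAD_FAST m → push 12. Stack: [12]
LOAD_CONST → push 7. Stack: [12, 7]
BINARY_OP + → 12 + 7 = 19. Stack: [19]
STORE_FAST m → m=19. Stack: []
LOAD_FAST i → push 1. Stack: [1]
LOAD_CONST → push 1. Stack: [1, 1]
BINARY_OP + → 1 + 1 = 2. Stack: [2]
STORE_FAST i → i=2. Stack: []
LOAD_FAST i → push 2. Stack: [2]
LOAD_CONST → push 3. Stack: [2, 3]
COMPARE_OP bool(<) → 2 vs 3 = True. Stack: [True]
POP_JUMP_IF_FALSE → pop True; no jump. Stack: []
LOAD_FAST m → push 19. Stack: [19]
LOAD_CONST → push 7. Stack: [19, 7]
BINARY_OP + → 19 + 7 = 26. Stack: [26]
STORE_FAST m → m=26. Stack: []
LOAD_FAST i → push 2. Stack: [2]
LOAD_CONST → push 1. Stack: [2, 1]
BINARY_OP + → 2 + 1 = 3. Stack: [3]
STORE_FAST i → i=3. Stack: []
LOAD_FAST i → push 3. Stack: [3]
LOAD_CONST → push 3. Stack: [3, 3]
COMPARE_OP bool(<) → 3 vs 3 = False. Stack: [False]
POP_JUMP_IF_FALSE → pop False; jump. Stack: []
LOAD_FAST m → push 26. Stack: [26]
RETURN_VALUE → return 26.

26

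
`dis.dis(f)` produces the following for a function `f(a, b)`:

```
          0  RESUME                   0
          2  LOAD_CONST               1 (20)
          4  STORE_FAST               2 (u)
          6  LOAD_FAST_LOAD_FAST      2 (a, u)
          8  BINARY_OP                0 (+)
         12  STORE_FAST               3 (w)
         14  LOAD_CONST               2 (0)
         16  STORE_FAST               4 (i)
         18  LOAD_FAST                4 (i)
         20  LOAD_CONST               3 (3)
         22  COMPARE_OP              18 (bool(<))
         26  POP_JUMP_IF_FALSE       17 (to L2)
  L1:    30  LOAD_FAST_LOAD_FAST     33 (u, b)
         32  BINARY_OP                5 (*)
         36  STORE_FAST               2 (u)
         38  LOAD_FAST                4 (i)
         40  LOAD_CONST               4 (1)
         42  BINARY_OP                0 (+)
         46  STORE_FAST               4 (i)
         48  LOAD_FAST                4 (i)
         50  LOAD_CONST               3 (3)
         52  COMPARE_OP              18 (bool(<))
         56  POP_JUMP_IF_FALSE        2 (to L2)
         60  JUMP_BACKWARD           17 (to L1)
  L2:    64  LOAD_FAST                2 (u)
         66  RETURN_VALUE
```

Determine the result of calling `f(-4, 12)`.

LOAD_CONST → push 20. Stack: [20]
STORE_FAST u → u=20. Stack: []
LOAD_FAST_LOAD_FAST a,u → push -4,20. Stack: [-4, 20]
BINARY_OP + → -4 + 20 = 16. Stack: [16]
STORE_FAST w → w=16. Stack: []
LOAD_CONST → push 0. Stack: [0]
STORE_FAST i → i=0. Stack: []
LOAD_FAST i → push 0. Stack: [0]
LOAD_CONST → push 3. Stack: [0, 3]
COMPARE_OP bool(<) → 0 vs 3 = True. Stack: [True]
POP_JUMP_IF_FALSE → pop True; no jump. Stack: []
LOAD_FAST_LOAD_FAST u,b → push 20,12. Stack: [20, 12]
BINARY_OP * → 20 * 12 = 240. Stack: [240]
STORE_FAST u → u=240. Stack: []
LOAD_FAST i → push 0. Stack: [0]
LOAD_CONST → push 1. Stack: [0, 1]
BINARY_OP + → 0 + 1 = 1. Stack: [1]
STORE_FAST i → i=1. Stack: []
LOAD_FAST i → push 1. Stack: [1]
LOAD_CONST → push 3. Stack: [1, 3]
COMPARE_OP bool(<) → 1 vs 3 = True. Stack: [True]
POP_JUMP_IF_FALSE → pop True; no jump. Stack: []
LOAD_FAST_LOAD_FAST u,b → push 240,12. Stack: [240, 12]
BINARY_OP * → 240 * 12 = 2880. Stack: [2880]
STORE_FAST u → u=2880. Stack: []
LOAD_FAST i → push 1. Stack: [1]
LOAD_CONST → push 1. Stack: [1, 1]
BINARY_OP + → 1 + 1 = 2. Stack: [2]
STORE_FAST i → i=2. Stack: []
LOAD_FAST i → push 2. Stack: [2]
LOAD_CONST → push 3. Stack: [2, 3]
COMPARE_OP bool(<) → 2 vs 3 = True. Stack: [True]
POP_JUMP_IF_FALSE → pop True; no jump. Stack: []
LOAD_FAST_LOAD_FAST u,b → push 2880,12. Stack: [2880, 12]
BINARY_OP * → 2880 * 12 = 34560. Stack: [34560]
STORE_FAST u → u=34560. Stack: []
LOAD_FAST i → push 2. Stack: [2]
LOAD_CONST → push 1. Stack: [2, 1]
BINARY_OP + → 2 + 1 = 3. Stack: [3]
STORE_FAST i → i=3. Stack: []
LOAD_FAST i → push 3. Stack: [3]
LOAD_CONST → push 3. Stack: [3, 3]
COMPARE_OP bool(<) → 3 vs 3 = False. Stack: [False]
POP_JUMP_IF_FALSE → pop False; jump. Stack: []
LOAD_FAST u → push 34560. Stack: [34560]
RETURN_VALUE → return 34560.

34560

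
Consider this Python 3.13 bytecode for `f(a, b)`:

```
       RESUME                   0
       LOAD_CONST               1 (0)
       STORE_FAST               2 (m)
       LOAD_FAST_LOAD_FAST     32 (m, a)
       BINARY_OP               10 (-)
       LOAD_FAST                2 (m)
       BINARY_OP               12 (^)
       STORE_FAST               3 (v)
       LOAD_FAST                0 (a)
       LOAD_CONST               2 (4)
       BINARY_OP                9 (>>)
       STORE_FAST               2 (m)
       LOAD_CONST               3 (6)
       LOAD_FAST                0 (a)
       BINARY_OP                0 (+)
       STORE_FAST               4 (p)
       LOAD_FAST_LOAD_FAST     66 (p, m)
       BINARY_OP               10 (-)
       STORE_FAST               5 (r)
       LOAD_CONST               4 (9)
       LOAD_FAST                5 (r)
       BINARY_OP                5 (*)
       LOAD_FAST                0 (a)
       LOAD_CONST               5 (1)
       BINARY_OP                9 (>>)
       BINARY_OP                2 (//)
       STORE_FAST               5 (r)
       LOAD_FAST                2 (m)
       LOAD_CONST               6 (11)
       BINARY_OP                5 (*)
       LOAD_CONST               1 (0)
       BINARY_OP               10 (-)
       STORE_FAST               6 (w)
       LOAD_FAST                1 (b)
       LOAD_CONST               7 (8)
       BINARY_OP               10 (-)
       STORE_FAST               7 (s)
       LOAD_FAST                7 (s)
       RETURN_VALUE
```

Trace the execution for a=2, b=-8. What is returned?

LOAD_CONST → push 0. Stack: [0]
STORE_FAST m → m=0. Stack: []
LOAD_FAST_LOAD_FAST m,a → push 0,2. Stack: [0, 2]
BINARY_OP - → 0 - 2 = -2. Stack: [-2]
LOAD_FAST m → push 0. Stack: [-2, 0]
BINARY_OP ^ → -2 ^ 0 = -2. Stack: [-2]
STORE_FAST v → v=-2. Stack: []
LOAD_FAST a → push 2. Stack: [2]
LOAD_CONST → push 4. Stack: [2, 4]
BINARY_OP >> → 2 >> 4 = 0. Stack: [0]
STORE_FAST m → m=0. Stack: []
LOAD_CONST → push 6. Stack: [6]
LOAD_FAST a → push 2. Stack: [6, 2]
BINARY_OP + → 6 + 2 = 8. Stack: [8]
STORE_FAST p → p=8. Stack: []
LOAD_FAST_LOAD_FAST p,m → push 8,0. Stack: [8, 0]
BINARY_OP - → 8 - 0 = 8. Stack: [8]
STORE_FAST r → r=8. Stack: []
LOAD_CONST → push 9. Stack: [9]
LOAD_FAST r → push 8. Stack: [9, 8]
BINARY_OP * → 9 * 8 = 72. Stack: [72]
LOAD_FAST a → push 2. Stack: [72, 2]
LOAD_CONST → push 1. Stack: [72, 2, 1]
BINARY_OP >> → 2 >> 1 = 1. Stack: [72, 1]
BINARY_OP // → 72 // 1 = 72. Stack: [72]
STORE_FAST r → r=72. Stack: []
LOAD_FAST m → push 0. Stack: [0]
LOAD_CONST → push 11. Stack: [0, 11]
BINARY_OP * → 0 * 11 = 0. Stack: [0]
LOAD_CONST → push 0. Stack: [0, 0]
BINARY_OP - → 0 - 0 = 0. Stack: [0]
STORE_FAST w → w=0. Stack: []
LOAD_FAST b → push -8. Stack: [-8]
LOAD_CONST → push 8. Stack: [-8, 8]
BINARY_OP - → -8 - 8 = -16. Stack: [-16]
STORE_FAST s → s=-16. Stack: []
LOAD_FAST s → push -16. Stack: [-16]
RETURN_VALUE → return -16.

-16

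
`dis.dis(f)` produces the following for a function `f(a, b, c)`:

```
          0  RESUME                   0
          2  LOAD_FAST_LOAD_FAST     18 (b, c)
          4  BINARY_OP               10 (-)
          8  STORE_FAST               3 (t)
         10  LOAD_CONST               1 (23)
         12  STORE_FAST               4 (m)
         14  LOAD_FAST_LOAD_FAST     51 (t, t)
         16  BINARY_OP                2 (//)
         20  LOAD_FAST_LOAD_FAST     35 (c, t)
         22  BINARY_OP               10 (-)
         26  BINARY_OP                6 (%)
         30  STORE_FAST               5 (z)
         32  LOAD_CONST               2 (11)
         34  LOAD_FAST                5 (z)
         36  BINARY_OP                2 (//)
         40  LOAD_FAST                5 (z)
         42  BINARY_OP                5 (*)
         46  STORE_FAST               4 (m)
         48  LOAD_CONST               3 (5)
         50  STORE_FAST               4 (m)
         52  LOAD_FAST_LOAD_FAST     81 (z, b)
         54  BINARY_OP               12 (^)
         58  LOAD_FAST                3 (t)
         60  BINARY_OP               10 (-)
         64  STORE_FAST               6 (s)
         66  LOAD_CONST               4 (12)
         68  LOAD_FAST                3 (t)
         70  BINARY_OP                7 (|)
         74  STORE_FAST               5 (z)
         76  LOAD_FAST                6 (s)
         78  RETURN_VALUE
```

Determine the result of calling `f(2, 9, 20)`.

LOAD_FAST_LOAD_FAST b,c → push 9,20. Stack: [9, 20]
BINARY_OP - → 9 - 20 = -11. Stack: [-11]
STORE_FAST t → t=-11. Stack: []
LOAD_CONST → push 23. Stack: [23]
STORE_FAST m → m=23. Stack: []
LOAD_FAST_LOAD_FAST t,t → push -11,-11. Stack: [-11, -11]
BINARY_OP // → -11 // -11 = 1. Stack: [1]
LOAD_FAST_LOAD_FAST c,t → push 20,-11. Stack: [1, 20, -11]
BINARY_OP - → 20 - -11 = 31. Stack: [1, 31]
BINARY_OP % → 1 % 31 = 1. Stack: [1]
STORE_FAST z → z=1. Stack: []
LOAD_CONST → push 11. Stack: [11]
LOAD_FAST z → push 1. Stack: [11, 1]
BINARY_OP // → 11 // 1 = 11. Stack: [11]
LOAD_FAST z → push 1. Stack: [11, 1]
BINARY_OP * → 11 * 1 = 11. Stack: [11]
STORE_FAST m → m=11. Stack: []
LOAD_CONST → push 5. Stack: [5]
STORE_FAST m → m=5. Stack: []
LOAD_FAST_LOAD_FAST z,b → push 1,9. Stack: [1, 9]
BINARY_OP ^ → 1 ^ 9 = 8. Stack: [8]
LOAD_FAST t → push -11. Stack: [8, -11]
BINARY_OP - → 8 - -11 = 19. Stack: [19]
STORE_FAST s → s=19. Stack: []
LOAD_CONST → push 12. Stack: [12]
LOAD_FAST t → push -11. Stack: [12, -11]
BINARY_OP | → 12 | -11 = -3. Stack: [-3]
STORE_FAST z → z=-3. Stack: []
LOAD_FAST s → push 19. Stack: [19]
RETURN_VALUE → return 19.

19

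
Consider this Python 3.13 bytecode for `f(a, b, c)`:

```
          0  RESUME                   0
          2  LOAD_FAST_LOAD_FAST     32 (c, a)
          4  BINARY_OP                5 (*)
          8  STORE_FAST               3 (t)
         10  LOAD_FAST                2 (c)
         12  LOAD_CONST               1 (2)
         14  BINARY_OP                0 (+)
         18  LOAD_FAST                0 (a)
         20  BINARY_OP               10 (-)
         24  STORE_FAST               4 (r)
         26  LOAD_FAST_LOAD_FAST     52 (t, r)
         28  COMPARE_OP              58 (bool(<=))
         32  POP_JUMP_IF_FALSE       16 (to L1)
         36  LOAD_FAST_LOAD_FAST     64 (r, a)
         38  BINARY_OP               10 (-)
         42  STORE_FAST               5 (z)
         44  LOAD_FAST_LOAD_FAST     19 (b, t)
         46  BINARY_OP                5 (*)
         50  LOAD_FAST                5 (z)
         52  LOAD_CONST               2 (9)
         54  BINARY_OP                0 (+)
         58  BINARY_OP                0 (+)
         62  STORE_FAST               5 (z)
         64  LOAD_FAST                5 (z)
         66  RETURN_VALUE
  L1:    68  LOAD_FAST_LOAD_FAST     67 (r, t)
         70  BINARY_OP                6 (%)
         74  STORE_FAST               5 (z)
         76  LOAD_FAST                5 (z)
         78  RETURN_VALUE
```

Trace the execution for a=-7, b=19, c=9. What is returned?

-1163

LOAD_FAST_LOAD_FAST c,a → push 9,-7. Stack: [9, -7]
BINARY_OP * → 9 * -7 = -63. Stack: [-63]
STORE_FAST t → t=-63. Stack: []
LOAD_FAST c → push 9. Stack: [9]
LOAD_CONST → push 2. Stack: [9, 2]
BINARY_OP + → 9 + 2 = 11. Stack: [11]
LOAD_FAST a → push -7. Stack: [11, -7]
BINARY_OP - → 11 - -7 = 18. Stack: [18]
STORE_FAST r → r=18. Stack: []
LOAD_FAST_LOAD_FAST t,r → push -63,18. Stack: [-63, 18]
COMPARE_OP bool(<=) → -63 vs 18 = True. Stack: [True]
POP_JUMP_IF_FALSE → pop True; no jump. Stack: []
LOAD_FAST_LOAD_FAST r,a → push 18,-7. Stack: [18, -7]
BINARY_OP - → 18 - -7 = 25. Stack: [25]
STORE_FAST z → z=25. Stack: []
LOAD_FAST_LOAD_FAST b,t → push 19,-63. Stack: [19, -63]
BINARY_OP * → 19 * -63 = -1197. Stack: [-1197]
LOAD_FAST z → push 25. Stack: [-1197, 25]
LOAD_CONST → push 9. Stack: [-1197, 25, 9]
BINARY_OP + → 25 + 9 = 34. Stack: [-1197, 34]
BINARY_OP + → -1197 + 34 = -1163. Stack: [-1163]
STORE_FAST z → z=-1163. Stack: []
LOAD_FAST z → push -1163. Stack: [-1163]
RETURN_VALUE → return -1163.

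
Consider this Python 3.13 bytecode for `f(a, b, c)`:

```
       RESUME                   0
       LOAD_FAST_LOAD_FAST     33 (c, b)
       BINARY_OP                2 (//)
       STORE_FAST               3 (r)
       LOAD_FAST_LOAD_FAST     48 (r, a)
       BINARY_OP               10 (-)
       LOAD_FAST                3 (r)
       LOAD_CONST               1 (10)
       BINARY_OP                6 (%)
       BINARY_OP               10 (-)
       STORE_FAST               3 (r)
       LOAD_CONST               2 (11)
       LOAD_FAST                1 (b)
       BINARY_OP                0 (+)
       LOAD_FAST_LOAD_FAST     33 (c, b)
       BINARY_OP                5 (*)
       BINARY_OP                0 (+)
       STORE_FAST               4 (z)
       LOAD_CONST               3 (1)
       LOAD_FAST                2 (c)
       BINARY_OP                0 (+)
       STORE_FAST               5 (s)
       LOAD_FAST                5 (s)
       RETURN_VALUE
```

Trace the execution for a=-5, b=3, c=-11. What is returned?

-10

LOAD_FAST_LOAD_FAST c,b → push -11,3. Stack: [-11, 3]
BINARY_OP // → -11 // 3 = -4. Stack: [-4]
STORE_FAST r → r=-4. Stack: []
LOAD_FAST_LOAD_FAST r,a → push -4,-5. Stack: [-4, -5]
BINARY_OP - → -4 - -5 = 1. Stack: [1]
LOAD_FAST r → push -4. Stack: [1, -4]
LOAD_CONST → push 10. Stack: [1, -4, 10]
BINARY_OP % → -4 % 10 = 6. Stack: [1, 6]
BINARY_OP - → 1 - 6 = -5. Stack: [-5]
STORE_FAST r → r=-5. Stack: []
LOAD_CONST → push 11. Stack: [11]
LOAD_FAST b → push 3. Stack: [11, 3]
BINARY_OP + → 11 + 3 = 14. Stack: [14]
LOAD_FAST_LOAD_FAST c,b → push -11,3. Stack: [14, -11, 3]
BINARY_OP * → -11 * 3 = -33. Stack: [14, -33]
BINARY_OP + → 14 + -33 = -19. Stack: [-19]
STORE_FAST z → z=-19. Stack: []
LOAD_CONST → push 1. Stack: [1]
LOAD_FAST c → push -11. Stack: [1, -11]
BINARY_OP + → 1 + -11 = -10. Stack: [-10]
STORE_FAST s → s=-10. Stack: []
LOAD_FAST s → push -10. Stack: [-10]
RETURN_VALUE → return -10.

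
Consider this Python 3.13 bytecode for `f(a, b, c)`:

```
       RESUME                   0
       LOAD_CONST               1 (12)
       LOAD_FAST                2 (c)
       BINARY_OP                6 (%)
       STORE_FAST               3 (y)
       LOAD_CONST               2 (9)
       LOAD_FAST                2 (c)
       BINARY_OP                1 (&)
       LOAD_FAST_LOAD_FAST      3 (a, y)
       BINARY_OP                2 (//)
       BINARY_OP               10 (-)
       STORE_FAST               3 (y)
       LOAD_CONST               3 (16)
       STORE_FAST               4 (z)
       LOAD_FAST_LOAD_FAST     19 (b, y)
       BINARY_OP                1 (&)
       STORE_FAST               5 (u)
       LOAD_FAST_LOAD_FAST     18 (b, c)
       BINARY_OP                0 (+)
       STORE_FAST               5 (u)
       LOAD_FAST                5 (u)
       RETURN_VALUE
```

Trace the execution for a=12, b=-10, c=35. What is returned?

LOAD_CONST → push 12. Stack: [12]
LOAD_FAST c → push 35. Stack: [12, 35]
BINARY_OP % → 12 % 35 = 12. Stack: [12]
STORE_FAST y → y=12. Stack: []
LOAD_CONST → push 9. Stack: [9]
LOAD_FAST c → push 35. Stack: [9, 35]
BINARY_OP & → 9 & 35 = 1. Stack: [1]
LOAD_FAST_LOAD_FAST a,y → push 12,12. Stack: [1, 12, 12]
BINARY_OP // → 12 // 12 = 1. Stack: [1, 1]
BINARY_OP - → 1 - 1 = 0. Stack: [0]
STORE_FAST y → y=0. Stack: []
LOAD_CONST → push 16. Stack: [16]
STORE_FAST z → z=16. Stack: []
LOAD_FAST_LOAD_FAST b,y → push -10,0. Stack: [-10, 0]
BINARY_OP & → -10 & 0 = 0. Stack: [0]
STORE_FAST u → u=0. Stack: []
LOAD_FAST_LOAD_FAST b,c → push -10,35. Stack: [-10, 35]
BINARY_OP + → -10 + 35 = 25. Stack: [25]
STORE_FAST u → u=25. Stack: []
LOAD_FAST u → push 25. Stack: [25]
RETURN_VALUE → return 25.

25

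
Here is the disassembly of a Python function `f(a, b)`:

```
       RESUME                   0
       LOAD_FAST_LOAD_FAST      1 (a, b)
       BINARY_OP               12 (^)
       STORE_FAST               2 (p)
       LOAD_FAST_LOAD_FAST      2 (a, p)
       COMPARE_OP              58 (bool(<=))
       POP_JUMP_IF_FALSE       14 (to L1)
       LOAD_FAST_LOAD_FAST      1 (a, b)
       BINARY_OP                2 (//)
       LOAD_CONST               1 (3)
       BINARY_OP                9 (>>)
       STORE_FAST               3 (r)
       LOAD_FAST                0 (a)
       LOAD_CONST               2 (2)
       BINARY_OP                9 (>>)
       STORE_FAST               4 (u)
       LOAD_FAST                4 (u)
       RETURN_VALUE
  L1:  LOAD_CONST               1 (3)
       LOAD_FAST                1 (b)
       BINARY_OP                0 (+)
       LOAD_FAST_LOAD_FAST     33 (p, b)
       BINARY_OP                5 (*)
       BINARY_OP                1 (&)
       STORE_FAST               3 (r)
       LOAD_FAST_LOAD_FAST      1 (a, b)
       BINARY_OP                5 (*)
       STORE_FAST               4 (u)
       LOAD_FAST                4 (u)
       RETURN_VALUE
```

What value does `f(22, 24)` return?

LOAD_FAST_LOAD_FAST a,b → push 22,24. Stack: [22, 24]
BINARY_OP ^ → 22 ^ 24 = 14. Stack: [14]
STORE_FAST p → p=14. Stack: []
LOAD_FAST_LOAD_FAST a,p → push 22,14. Stack: [22, 14]
COMPARE_OP bool(<=) → 22 vs 14 = False. Stack: [False]
POP_JUMP_IF_FALSE → pop False; jump. Stack: []
LOAD_CONST → push 3. Stack: [3]
LOAD_FAST b → push 24. Stack: [3, 24]
BINARY_OP + → 3 + 24 = 27. Stack: [27]
LOAD_FAST_LOAD_FAST p,b → push 14,24. Stack: [27, 14, 24]
BINARY_OP * → 14 * 24 = 336. Stack: [27, 336]
BINARY_OP & → 27 & 336 = 16. Stack: [16]
STORE_FAST r → r=16. Stack: []
LOAD_FAST_LOAD_FAST a,b → push 22,24. Stack: [22, 24]
BINARY_OP * → 22 * 24 = 528. Stack: [528]
STORE_FAST u → u=528. Stack: []
LOAD_FAST u → push 528. Stack: [528]
RETURN_VALUE → return 528.

528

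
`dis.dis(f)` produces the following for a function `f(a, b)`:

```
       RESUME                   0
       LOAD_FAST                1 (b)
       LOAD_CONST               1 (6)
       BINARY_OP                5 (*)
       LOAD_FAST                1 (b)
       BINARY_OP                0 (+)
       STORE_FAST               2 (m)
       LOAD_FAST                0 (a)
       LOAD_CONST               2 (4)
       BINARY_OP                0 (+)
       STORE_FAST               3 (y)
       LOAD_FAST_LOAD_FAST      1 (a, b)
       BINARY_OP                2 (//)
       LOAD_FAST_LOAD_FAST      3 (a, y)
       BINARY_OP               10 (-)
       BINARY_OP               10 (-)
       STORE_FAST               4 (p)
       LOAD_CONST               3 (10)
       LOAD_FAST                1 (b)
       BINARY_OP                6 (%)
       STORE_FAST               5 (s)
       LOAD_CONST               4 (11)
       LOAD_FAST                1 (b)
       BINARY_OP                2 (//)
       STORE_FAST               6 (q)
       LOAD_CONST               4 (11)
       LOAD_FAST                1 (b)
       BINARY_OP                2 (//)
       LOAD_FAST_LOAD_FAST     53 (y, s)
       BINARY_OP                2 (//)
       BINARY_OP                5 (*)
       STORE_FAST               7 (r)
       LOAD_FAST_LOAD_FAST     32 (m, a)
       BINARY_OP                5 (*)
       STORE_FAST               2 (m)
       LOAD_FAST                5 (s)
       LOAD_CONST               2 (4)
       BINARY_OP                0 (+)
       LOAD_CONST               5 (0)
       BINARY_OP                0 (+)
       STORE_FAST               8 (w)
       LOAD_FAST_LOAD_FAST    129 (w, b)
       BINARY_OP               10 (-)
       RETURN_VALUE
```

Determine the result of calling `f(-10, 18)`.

-4

LOAD_FAST b → push 18. Stack: [18]
LOAD_CONST → push 6. Stack: [18, 6]
BINARY_OP * → 18 * 6 = 108. Stack: [108]
LOAD_FAST b → push 18. Stack: [108, 18]
BINARY_OP + → 108 + 18 = 126. Stack: [126]
STORE_FAST m → m=126. Stack: []
LOAD_FAST a → push -10. Stack: [-10]
LOAD_CONST → push 4. Stack: [-10, 4]
BINARY_OP + → -10 + 4 = -6. Stack: [-6]
STORE_FAST y → y=-6. Stack: []
LOAD_FAST_LOAD_FAST a,b → push -10,18. Stack: [-10, 18]
BINARY_OP // → -10 // 18 = -1. Stack: [-1]
LOAD_FAST_LOAD_FAST a,y → push -10,-6. Stack: [-1, -10, -6]
BINARY_OP - → -10 - -6 = -4. Stack: [-1, -4]
BINARY_OP - → -1 - -4 = 3. Stack: [3]
STORE_FAST p → p=3. Stack: []
LOAD_CONST → push 10. Stack: [10]
LOAD_FAST b → push 18. Stack: [10, 18]
BINARY_OP % → 10 % 18 = 10. Stack: [10]
STORE_FAST s → s=10. Stack: []
LOAD_CONST → push 11. Stack: [11]
LOAD_FAST b → push 18. Stack: [11, 18]
BINARY_OP // → 11 // 18 = 0. Stack: [0]
STORE_FAST q → q=0. Stack: []
LOAD_CONST → push 11. Stack: [11]
LOAD_FAST b → push 18. Stack: [11, 18]
BINARY_OP // → 11 // 18 = 0. Stack: [0]
LOAD_FAST_LOAD_FAST y,s → push -6,10. Stack: [0, -6, 10]
BINARY_OP // → -6 // 10 = -1. Stack: [0, -1]
BINARY_OP * → 0 * -1 = 0. Stack: [0]
STORE_FAST r → r=0. Stack: []
LOAD_FAST_LOAD_FAST m,a → push 126,-10. Stack: [126, -10]
BINARY_OP * → 126 * -10 = -1260. Stack: [-1260]
STORE_FAST m → m=-1260. Stack: []
LOAD_FAST s → push 10. Stack: [10]
LOAD_CONST → push 4. Stack: [10, 4]
BINARY_OP + → 10 + 4 = 14. Stack: [14]
LOAD_CONST → push 0. Stack: [14, 0]
BINARY_OP + → 14 + 0 = 14. Stack: [14]
STORE_FAST w → w=14. Stack: []
LOAD_FAST_LOAD_FAST w,b → push 14,18. Stack: [14, 18]
BINARY_OP - → 14 - 18 = -4. Stack: [-4]
RETURN_VALUE → return -4.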